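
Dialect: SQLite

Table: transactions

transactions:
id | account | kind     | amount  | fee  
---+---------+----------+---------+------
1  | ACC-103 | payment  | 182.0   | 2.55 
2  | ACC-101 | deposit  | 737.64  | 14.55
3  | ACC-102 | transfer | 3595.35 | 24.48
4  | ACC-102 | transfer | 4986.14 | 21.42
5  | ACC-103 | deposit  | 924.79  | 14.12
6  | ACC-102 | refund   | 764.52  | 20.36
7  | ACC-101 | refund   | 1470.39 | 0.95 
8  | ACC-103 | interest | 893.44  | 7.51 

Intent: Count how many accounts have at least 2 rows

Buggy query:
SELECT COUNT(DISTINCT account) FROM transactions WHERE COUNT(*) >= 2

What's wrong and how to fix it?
Bug: COUNT(*) cannot appear in WHERE; the per-group count doesn't exist yet

Fix: Group first with HAVING COUNT(*) >= 2, then COUNT the resulting groups

Corrected query:
SELECT COUNT(*) FROM (SELECT account FROM transactions GROUP BY account HAVING COUNT(*) >= 2)

Result:
COUNT(*)
--------
3       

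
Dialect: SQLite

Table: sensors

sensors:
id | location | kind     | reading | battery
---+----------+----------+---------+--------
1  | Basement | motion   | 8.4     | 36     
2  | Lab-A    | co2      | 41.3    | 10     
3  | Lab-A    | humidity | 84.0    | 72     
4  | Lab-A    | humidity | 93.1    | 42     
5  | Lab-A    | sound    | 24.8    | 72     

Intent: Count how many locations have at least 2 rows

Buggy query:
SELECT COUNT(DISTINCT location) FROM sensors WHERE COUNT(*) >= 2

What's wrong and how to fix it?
Bug: WHERE filters individual rows, not groups, so a group-level COUNT is invalid there

Fix: Group first with HAVING COUNT(*) >= 2, then COUNT the resulting groups

Corrected query:
SELECT COUNT(*) FROM (SELECT location FROM sensors GROUP BY location HAVING COUNT(*) >= 2)

Result:
COUNT(*)
--------
1       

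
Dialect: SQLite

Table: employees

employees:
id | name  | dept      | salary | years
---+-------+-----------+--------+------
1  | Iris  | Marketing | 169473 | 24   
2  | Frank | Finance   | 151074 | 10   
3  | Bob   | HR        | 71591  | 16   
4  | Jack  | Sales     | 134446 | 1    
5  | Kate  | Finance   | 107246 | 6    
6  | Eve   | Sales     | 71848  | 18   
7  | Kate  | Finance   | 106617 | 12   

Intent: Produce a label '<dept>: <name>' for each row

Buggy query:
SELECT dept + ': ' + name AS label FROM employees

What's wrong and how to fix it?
Bug: SQLite uses || for string concatenation; + coerces text to numbers (yielding 0)

Fix: Use the || operator for string concatenation

Corrected query:
SELECT dept || ': ' || name AS label FROM employees

Result:
label          
---------------
Marketing: Iris
Finance: Frank 
HR: Bob        
Sales: Jack    
Finance: Kate  
Sales: Eve     
Finance: Kate  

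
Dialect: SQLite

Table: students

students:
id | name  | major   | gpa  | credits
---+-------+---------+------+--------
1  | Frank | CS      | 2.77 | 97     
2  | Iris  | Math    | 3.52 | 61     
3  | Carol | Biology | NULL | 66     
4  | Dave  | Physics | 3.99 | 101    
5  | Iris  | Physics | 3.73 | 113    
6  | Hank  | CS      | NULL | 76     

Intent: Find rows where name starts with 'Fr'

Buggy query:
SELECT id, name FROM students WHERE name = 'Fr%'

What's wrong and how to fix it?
Bug: '=' compares the literal string including the % character; pattern matching needs LIKE

Fix: Replace '=' with LIKE so 'Fr%' is treated as a pattern

Corrected query:
SELECT id, name FROM students WHERE name LIKE 'Fr%'

Result:
id | name 
---+------
1  | Frank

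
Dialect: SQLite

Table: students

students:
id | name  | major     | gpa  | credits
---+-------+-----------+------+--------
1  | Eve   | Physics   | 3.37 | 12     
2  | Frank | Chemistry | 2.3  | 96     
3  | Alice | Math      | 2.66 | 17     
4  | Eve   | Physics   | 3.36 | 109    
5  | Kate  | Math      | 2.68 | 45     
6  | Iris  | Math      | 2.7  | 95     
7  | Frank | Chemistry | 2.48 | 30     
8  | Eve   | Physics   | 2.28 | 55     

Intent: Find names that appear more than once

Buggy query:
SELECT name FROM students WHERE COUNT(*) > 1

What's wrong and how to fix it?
Bug: WHERE can't reference COUNT(*); aggregates are computed after WHERE

Fix: GROUP BY name, then filter groups with HAVING COUNT(*) > 1

Corrected query:
SELECT name FROM students GROUP BY name HAVING COUNT(*) > 1

Result:
name 
-----
Eve  
Frank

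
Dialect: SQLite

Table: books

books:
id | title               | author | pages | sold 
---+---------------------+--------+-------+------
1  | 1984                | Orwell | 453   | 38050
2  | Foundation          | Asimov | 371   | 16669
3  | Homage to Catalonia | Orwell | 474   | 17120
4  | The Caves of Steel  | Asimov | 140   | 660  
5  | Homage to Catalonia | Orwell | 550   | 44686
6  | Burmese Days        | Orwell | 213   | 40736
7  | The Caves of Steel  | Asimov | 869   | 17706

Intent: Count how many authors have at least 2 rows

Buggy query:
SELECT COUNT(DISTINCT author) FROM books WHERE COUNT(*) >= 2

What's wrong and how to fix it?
Bug: COUNT(*) cannot appear in WHERE; the per-group count doesn't exist yet

Fix: Group first with HAVING COUNT(*) >= 2, then COUNT the resulting groups

Corrected query:
SELECT COUNT(*) FROM (SELECT author FROM books GROUP BY author HAVING COUNT(*) >= 2)

Result:
COUNT(*)
--------
2       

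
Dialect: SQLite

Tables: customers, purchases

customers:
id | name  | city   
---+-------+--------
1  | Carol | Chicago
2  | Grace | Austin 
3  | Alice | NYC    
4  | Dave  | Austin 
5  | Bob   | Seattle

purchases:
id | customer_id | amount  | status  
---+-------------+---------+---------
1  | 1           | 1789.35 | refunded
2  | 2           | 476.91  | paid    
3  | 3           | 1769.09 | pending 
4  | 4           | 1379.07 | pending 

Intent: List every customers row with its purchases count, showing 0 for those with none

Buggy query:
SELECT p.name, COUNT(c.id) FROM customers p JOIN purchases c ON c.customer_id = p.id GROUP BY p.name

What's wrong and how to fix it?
Bug: An inner join excludes parents with zero children

Fix: Use LEFT JOIN so parents without children still appear (COUNT(c.id) gives 0)

Corrected query:
SELECT p.name, COUNT(c.id) FROM customers p LEFT JOIN purchases c ON c.customer_id = p.id GROUP BY p.name

Result:
name  | COUNT(c.id)
------+------------
Alice | 1          
Bob   | 0          
Carol | 1          
Dave  | 1          
Grace | 1          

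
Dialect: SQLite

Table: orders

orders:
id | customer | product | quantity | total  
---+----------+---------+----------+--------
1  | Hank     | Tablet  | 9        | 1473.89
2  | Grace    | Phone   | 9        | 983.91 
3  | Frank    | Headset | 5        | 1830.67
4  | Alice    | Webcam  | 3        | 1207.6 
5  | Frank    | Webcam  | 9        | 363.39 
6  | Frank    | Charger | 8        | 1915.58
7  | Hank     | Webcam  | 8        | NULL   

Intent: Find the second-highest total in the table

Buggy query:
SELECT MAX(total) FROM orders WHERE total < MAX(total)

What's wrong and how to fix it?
Bug: The inner MAX is an aggregate inside WHERE, which is not allowed

Fix: Compute the overall MAX in a subquery, then take MAX of rows below it

Corrected query:
SELECT MAX(total) FROM orders WHERE total < (SELECT MAX(total) FROM orders)

Result:
MAX(total)
----------
1830.67   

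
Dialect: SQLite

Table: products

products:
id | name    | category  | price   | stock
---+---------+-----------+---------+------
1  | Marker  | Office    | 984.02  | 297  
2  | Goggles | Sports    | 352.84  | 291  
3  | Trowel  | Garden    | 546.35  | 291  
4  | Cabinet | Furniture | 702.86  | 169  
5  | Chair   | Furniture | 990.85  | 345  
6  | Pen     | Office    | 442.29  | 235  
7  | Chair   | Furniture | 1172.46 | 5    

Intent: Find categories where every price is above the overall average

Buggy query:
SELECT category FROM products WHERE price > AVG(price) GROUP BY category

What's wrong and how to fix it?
Bug: WHERE evaluates per row before aggregation, so AVG() is unavailable

Fix: Use a subquery for AVG and a HAVING MIN(...) filter so the condition holds for every row in the group

Corrected query:
SELECT category FROM products GROUP BY category HAVING MIN(price) > (SELECT AVG(price) FROM products)

Result:
(no rows)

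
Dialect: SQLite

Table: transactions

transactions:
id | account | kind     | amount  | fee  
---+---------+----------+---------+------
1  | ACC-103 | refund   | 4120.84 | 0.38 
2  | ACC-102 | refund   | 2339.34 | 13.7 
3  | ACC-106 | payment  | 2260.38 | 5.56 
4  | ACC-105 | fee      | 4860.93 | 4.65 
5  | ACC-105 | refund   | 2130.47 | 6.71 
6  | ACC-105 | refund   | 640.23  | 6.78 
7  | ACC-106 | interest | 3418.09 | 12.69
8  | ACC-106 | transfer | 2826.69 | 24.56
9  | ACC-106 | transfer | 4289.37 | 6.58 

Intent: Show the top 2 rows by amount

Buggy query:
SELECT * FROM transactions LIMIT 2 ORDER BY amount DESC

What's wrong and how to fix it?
Bug: ORDER BY cannot follow LIMIT; LIMIT is the final clause

Fix: Sort with ORDER BY, then apply LIMIT

Corrected query:
SELECT * FROM transactions ORDER BY amount DESC LIMIT 2

Result:
id | account | kind     | amount  | fee 
---+---------+----------+---------+-----
4  | ACC-105 | fee      | 4860.93 | 4.65
9  | ACC-106 | transfer | 4289.37 | 6.58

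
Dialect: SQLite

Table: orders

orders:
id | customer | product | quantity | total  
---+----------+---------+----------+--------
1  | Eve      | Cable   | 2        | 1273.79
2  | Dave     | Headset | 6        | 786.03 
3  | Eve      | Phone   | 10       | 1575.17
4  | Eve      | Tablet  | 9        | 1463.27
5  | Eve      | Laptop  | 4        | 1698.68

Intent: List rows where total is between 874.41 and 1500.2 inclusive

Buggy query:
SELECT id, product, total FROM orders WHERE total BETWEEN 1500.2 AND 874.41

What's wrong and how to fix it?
Bug: The bounds are reversed; BETWEEN a AND b requires a <= b to match anything

Fix: Write BETWEEN 874.41 AND 1500.2

Corrected query:
SELECT id, product, total FROM orders WHERE total BETWEEN 874.41 AND 1500.2

Result:
id | product | total  
---+---------+--------
1  | Cable   | 1273.79
4  | Tablet  | 1463.27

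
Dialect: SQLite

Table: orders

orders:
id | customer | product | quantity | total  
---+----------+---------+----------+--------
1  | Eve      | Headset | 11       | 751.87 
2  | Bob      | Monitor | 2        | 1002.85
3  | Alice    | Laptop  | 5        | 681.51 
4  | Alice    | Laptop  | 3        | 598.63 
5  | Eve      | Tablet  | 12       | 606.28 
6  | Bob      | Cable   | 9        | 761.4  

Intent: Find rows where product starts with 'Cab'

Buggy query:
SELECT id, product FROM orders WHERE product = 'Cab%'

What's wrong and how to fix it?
Bug: '=' compares the literal string including the % character; pattern matching needs LIKE

Fix: Replace '=' with LIKE so 'Cab%' is treated as a pattern

Corrected query:
SELECT id, product FROM orders WHERE product LIKE 'Cab%'

Result:
id | product
---+--------
6  | Cable  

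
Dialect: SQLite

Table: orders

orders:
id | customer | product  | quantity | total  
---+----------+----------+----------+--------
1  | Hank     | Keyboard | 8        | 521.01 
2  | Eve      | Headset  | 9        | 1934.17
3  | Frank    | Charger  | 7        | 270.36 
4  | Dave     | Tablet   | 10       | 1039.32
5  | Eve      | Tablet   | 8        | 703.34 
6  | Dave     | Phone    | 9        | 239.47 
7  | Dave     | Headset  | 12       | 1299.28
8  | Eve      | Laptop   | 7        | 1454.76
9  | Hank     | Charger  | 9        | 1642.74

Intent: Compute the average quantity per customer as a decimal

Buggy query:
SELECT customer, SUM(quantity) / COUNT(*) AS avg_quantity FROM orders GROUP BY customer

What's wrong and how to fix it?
Bug: SUM(quantity) and COUNT(*) are both integers; the division truncates the fractional part

Fix: Cast one side to REAL so the division keeps the fractional part

Corrected query:
SELECT customer, SUM(quantity) * 1.0 / COUNT(*) AS avg_quantity FROM orders GROUP BY customer

Result:
customer | avg_quantity
---------+-------------
Dave     | 10.333333   
Eve      | 8           
Frank    | 7           
Hank     | 8.5         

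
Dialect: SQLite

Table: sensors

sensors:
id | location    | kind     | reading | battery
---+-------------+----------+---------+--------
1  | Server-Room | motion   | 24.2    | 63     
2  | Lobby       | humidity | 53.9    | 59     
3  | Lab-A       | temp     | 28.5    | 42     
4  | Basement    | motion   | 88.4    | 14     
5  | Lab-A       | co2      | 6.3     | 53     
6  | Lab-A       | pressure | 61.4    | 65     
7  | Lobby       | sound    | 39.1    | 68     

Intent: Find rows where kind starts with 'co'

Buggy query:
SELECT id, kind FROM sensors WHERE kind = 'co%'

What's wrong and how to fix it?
Bug: '=' compares the literal string including the % character; pattern matching needs LIKE

Fix: Replace '=' with LIKE so 'co%' is treated as a pattern

Corrected query:
SELECT id, kind FROM sensors WHERE kind LIKE 'co%'

Result:
id | kind
---+-----
5  | co2 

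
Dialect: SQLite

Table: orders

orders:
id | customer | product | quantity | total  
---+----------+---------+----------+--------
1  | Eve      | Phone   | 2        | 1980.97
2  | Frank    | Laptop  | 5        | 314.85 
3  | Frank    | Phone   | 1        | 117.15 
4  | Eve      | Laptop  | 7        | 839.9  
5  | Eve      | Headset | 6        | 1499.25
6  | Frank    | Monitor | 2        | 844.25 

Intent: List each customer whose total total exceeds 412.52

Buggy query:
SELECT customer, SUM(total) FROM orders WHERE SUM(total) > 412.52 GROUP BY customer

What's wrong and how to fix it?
Bug: Aggregate functions cannot appear in a WHERE clause

Fix: Use HAVING (which filters groups after aggregation) instead of WHERE

Corrected query:
SELECT customer, SUM(total) FROM orders GROUP BY customer HAVING SUM(total) > 412.52

Result:
customer | SUM(total)
---------+-----------
Eve      | 4320.12   
Frank    | 1276.25   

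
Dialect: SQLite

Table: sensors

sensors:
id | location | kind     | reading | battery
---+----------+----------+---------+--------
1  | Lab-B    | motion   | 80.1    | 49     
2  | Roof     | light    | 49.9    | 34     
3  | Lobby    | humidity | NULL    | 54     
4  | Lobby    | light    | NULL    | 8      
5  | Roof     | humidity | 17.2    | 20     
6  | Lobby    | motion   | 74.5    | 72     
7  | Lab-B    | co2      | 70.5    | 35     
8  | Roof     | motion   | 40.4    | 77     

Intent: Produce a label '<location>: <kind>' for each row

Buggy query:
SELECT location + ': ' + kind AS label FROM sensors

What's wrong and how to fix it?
Bug: '+' is numeric addition; on text columns SQLite converts them to 0 instead of concatenating

Fix: Replace + with || to concatenate text

Corrected query:
SELECT location || ': ' || kind AS label FROM sensors

Result:
label          
---------------
Lab-B: motion  
Roof: light    
Lobby: humidity
Lobby: light   
Roof: humidity 
Lobby: motion  
Lab-B: co2     
Roof: motion   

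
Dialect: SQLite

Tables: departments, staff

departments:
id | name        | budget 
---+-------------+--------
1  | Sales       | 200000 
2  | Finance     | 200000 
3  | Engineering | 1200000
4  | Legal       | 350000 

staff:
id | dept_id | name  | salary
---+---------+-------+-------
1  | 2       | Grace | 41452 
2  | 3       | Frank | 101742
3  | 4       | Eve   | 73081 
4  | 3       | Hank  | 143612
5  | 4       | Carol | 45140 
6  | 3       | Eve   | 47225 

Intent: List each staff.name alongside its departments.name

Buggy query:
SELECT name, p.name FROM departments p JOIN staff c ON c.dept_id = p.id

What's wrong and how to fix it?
Bug: 'name' exists in both joined tables, so the database can't tell which one is meant

Fix: Prefix ambiguous columns with the table alias

Corrected query:
SELECT c.name, p.name FROM departments p JOIN staff c ON c.dept_id = p.id

Result:
name  | name       
------+------------
Grace | Finance    
Frank | Engineering
Eve   | Legal      
Hank  | Engineering
Carol | Legal      
Eve   | Engineering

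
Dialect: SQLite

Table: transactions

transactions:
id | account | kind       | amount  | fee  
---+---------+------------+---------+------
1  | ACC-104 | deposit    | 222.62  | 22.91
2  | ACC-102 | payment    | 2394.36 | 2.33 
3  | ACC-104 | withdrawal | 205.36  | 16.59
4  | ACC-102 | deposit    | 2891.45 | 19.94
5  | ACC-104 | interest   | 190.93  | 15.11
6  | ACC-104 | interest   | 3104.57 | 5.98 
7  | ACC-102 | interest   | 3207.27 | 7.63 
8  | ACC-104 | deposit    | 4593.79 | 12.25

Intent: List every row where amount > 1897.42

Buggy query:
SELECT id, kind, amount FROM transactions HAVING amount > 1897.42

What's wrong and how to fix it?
Bug: HAVING filters the output of aggregation, but this query has no GROUP BY and no aggregate functions, so SQLite rejects it (HAVING clause on a non-aggregate query); the condition here is per row

Fix: Replace HAVING with WHERE since the condition applies to individual rows

Corrected query:
SELECT id, kind, amount FROM transactions WHERE amount > 1897.42

Result:
id | kind     | amount 
---+----------+--------
2  | payment  | 2394.36
4  | deposit  | 2891.45
6  | interest | 3104.57
7  | interest | 3207.27
8  | deposit  | 4593.79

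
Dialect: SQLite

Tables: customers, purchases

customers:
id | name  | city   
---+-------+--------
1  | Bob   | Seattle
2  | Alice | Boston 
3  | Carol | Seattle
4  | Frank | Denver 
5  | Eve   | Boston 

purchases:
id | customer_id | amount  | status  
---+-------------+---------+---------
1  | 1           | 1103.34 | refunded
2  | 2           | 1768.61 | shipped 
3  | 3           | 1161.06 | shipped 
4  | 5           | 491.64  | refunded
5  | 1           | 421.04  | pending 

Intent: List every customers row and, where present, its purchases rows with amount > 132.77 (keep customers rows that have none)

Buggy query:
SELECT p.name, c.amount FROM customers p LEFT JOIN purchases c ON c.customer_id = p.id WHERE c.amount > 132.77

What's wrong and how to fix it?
Bug: Filtering c.amount in WHERE discards the NULL rows produced by LEFT JOIN, turning it into an inner join

Fix: Put 'c.amount > 132.77' in the JOIN's ON clause instead of WHERE

Corrected query:
SELECT p.name, c.amount FROM customers p LEFT JOIN purchases c ON c.customer_id = p.id AND c.amount > 132.77

Result:
name  | amount 
------+--------
Bob   | 421.04 
Bob   | 1103.34
Alice | 1768.61
Carol | 1161.06
Frank | NULL   
Eve   | 491.64 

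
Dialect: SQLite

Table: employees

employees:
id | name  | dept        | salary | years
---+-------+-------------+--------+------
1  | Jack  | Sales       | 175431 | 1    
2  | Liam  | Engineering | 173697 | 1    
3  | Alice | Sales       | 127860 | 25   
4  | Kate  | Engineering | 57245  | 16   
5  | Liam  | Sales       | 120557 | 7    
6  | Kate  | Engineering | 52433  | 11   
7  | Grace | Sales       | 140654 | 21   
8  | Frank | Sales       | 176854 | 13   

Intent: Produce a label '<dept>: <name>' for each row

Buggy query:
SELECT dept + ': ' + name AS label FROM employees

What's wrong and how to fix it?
Bug: SQLite uses || for string concatenation; + coerces text to numbers (yielding 0)

Fix: Replace + with || to concatenate text

Corrected query:
SELECT dept || ': ' || name AS label FROM employees

Result:
label            
-----------------
Sales: Jack      
Engineering: Liam
Sales: Alice     
Engineering: Kate
Sales: Liam      
Engineering: Kate
Sales: Grace     
Sales: Frank     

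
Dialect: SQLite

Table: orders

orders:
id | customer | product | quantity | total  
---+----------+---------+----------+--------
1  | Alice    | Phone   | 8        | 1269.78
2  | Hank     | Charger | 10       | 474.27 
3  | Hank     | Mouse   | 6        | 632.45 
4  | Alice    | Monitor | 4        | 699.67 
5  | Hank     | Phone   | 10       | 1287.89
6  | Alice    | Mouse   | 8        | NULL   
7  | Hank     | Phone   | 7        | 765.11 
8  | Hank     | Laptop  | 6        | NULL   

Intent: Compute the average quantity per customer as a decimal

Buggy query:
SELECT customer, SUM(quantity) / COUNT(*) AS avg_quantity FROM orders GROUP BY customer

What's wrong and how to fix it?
Bug: Both operands are integers, so '/' performs integer division and truncates

Fix: Multiply by 1.0 (or CAST to REAL) to force floating-point division

Corrected query:
SELECT customer, SUM(quantity) * 1.0 / COUNT(*) AS avg_quantity FROM orders GROUP BY customer

Result:
customer | avg_quantity
---------+-------------
Alice    | 6.666667    
Hank     | 7.8         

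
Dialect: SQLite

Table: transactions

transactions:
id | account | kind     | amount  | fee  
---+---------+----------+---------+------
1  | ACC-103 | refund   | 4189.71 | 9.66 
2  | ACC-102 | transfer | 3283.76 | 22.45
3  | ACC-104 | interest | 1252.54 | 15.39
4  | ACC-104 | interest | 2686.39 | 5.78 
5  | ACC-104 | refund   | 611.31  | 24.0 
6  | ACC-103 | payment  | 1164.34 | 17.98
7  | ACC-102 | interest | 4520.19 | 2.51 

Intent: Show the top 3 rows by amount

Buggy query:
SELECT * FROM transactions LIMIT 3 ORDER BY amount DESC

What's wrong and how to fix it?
Bug: LIMIT must come after ORDER BY

Fix: Swap the clauses: ORDER BY first, then LIMIT

Corrected query:
SELECT * FROM transactions ORDER BY amount DESC LIMIT 3

Result:
id | account | kind     | amount  | fee  
---+---------+----------+---------+------
7  | ACC-102 | interest | 4520.19 | 2.51 
1  | ACC-103 | refund   | 4189.71 | 9.66 
2  | ACC-102 | transfer | 3283.76 | 22.45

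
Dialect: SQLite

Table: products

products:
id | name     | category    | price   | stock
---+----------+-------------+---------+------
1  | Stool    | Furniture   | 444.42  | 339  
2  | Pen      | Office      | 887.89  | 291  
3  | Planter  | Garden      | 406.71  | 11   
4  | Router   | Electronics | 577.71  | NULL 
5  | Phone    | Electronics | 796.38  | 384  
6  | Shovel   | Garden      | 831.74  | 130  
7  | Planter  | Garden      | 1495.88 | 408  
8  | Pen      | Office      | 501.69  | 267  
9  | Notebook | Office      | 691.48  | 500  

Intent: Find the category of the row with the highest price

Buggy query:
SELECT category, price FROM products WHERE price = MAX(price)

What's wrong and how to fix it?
Bug: MAX(price) is an aggregate and cannot be used directly in WHERE

Fix: Wrap MAX in a scalar subquery so WHERE compares against a single value

Corrected query:
SELECT category, price FROM products WHERE price = (SELECT MAX(price) FROM products)

Result:
category | price  
---------+--------
Garden   | 1495.88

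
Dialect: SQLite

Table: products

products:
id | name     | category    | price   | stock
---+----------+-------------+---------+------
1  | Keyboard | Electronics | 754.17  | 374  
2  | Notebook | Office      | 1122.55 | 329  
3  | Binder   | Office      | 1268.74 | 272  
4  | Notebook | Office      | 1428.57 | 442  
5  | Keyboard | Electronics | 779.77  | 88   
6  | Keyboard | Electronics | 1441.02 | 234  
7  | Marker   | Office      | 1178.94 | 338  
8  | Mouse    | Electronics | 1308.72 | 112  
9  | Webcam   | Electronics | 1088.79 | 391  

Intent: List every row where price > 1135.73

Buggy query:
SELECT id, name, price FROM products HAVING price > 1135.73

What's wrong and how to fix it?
Bug: This is a non-aggregate query (no GROUP BY, no aggregates), so in SQLite the HAVING clause is invalid here; a row-level condition belongs in WHERE

Fix: Use WHERE for row-level filtering

Corrected query:
SELECT id, name, price FROM products WHERE price > 1135.73

Result:
id | name     | price  
---+----------+--------
3  | Binder   | 1268.74
4  | Notebook | 1428.57
6  | Keyboard | 1441.02
7  | Marker   | 1178.94
8  | Mouse    | 1308.72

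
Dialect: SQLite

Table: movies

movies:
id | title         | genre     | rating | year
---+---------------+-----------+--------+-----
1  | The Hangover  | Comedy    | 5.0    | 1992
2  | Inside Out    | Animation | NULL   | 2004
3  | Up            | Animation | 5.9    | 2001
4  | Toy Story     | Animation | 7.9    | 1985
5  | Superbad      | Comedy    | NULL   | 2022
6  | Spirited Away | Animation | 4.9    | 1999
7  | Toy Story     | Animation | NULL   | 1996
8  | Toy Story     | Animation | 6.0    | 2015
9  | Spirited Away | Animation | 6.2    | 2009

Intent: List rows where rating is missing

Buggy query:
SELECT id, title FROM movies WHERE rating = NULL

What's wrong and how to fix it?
Bug: '= NULL' is always unknown in SQL three-valued logic, so no rows match

Fix: Replace '= NULL' with 'IS NULL'

Corrected query:
SELECT id, title FROM movies WHERE rating IS NULL

Result:
id | title     
---+-----------
2  | Inside Out
5  | Superbad  
7  | Toy Story 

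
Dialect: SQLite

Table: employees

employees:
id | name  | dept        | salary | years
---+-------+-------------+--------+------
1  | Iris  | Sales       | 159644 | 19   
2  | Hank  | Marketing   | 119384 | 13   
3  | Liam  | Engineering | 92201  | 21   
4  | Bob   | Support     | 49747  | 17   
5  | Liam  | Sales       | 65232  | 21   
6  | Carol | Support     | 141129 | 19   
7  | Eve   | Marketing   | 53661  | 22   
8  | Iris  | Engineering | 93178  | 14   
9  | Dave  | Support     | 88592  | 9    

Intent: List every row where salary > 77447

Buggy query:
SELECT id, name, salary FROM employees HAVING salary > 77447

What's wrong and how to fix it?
Bug: HAVING filters the output of aggregation, but this query has no GROUP BY and no aggregate functions, so SQLite rejects it (HAVING clause on a non-aggregate query); the condition here is per row

Fix: Use WHERE for row-level filtering

Corrected query:
SELECT id, name, salary FROM employees WHERE salary > 77447

Result:
id | name  | salary
---+-------+-------
1  | Iris  | 159644
2  | Hank  | 119384
3  | Liam  | 92201 
6  | Carol | 141129
8  | Iris  | 93178 
9  | Dave  | 88592 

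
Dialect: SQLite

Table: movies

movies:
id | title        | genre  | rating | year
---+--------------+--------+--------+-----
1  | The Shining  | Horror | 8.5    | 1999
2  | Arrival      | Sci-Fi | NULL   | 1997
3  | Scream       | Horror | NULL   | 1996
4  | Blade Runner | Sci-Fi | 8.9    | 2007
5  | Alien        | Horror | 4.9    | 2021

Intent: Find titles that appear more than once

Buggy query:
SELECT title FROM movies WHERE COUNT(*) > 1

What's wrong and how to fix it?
Bug: WHERE can't reference COUNT(*); aggregates are computed after WHERE

Fix: GROUP BY title, then filter groups with HAVING COUNT(*) > 1

Corrected query:
SELECT title FROM movies GROUP BY title HAVING COUNT(*) > 1

Result:
(no rows)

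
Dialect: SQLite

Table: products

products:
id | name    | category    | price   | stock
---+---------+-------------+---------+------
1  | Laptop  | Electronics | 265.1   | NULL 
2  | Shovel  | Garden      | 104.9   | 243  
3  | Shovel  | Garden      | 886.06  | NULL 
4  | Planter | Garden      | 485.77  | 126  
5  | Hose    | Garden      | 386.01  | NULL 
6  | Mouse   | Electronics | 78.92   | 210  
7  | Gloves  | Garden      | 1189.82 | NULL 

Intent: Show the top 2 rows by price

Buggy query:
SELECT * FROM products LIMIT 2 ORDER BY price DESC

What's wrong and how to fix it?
Bug: LIMIT must come after ORDER BY

Fix: Sort with ORDER BY, then apply LIMIT

Corrected query:
SELECT * FROM products ORDER BY price DESC LIMIT 2

Result:
id | name   | category | price   | stock
---+--------+----------+---------+------
7  | Gloves | Garden   | 1189.82 | NULL 
3  | Shovel | Garden   | 886.06  | NULL 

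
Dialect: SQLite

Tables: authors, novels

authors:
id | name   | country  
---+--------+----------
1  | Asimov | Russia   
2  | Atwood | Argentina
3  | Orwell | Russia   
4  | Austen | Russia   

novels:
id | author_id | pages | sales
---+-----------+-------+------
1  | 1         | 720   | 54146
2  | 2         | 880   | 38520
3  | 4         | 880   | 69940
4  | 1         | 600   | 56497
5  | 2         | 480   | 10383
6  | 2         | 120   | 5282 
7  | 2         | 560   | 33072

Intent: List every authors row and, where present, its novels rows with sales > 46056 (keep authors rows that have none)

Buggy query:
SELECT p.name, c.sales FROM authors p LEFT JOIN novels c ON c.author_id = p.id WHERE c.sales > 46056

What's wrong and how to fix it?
Bug: A WHERE condition on the right-hand table after LEFT JOIN drops unmatched parents

Fix: Move the right-table condition into the ON clause so unmatched parents are kept

Corrected query:
SELECT p.name, c.sales FROM authors p LEFT JOIN novels c ON c.author_id = p.id AND c.sales > 46056

Result:
name   | sales
-------+------
Asimov | 54146
Asimov | 56497
Atwood | NULL 
Orwell | NULL 
Austen | 69940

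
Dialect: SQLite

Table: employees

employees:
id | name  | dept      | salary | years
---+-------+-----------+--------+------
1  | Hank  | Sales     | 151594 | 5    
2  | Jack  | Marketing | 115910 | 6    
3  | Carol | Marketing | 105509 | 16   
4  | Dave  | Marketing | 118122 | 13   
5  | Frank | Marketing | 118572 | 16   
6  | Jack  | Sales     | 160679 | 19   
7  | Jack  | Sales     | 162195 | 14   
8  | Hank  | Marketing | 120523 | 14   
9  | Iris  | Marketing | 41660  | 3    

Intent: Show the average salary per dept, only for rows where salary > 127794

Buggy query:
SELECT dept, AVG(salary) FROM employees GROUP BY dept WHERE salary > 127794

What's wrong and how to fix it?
Bug: WHERE cannot follow GROUP BY

Fix: Place WHERE between FROM and GROUP BY

Corrected query:
SELECT dept, AVG(salary) FROM employees WHERE salary > 127794 GROUP BY dept

Result:
dept  | AVG(salary)
------+------------
Sales | 158156     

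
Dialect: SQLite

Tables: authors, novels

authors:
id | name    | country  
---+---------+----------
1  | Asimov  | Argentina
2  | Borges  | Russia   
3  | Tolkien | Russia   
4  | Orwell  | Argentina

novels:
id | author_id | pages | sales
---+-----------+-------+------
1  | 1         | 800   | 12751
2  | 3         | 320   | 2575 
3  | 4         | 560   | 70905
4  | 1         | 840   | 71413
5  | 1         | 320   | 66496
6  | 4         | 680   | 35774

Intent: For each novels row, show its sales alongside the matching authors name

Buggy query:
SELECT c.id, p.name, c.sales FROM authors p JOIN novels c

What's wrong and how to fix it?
Bug: JOIN with no ON clause produces a cartesian product; every novels row pairs with every authors row

Fix: Specify the join condition linking the foreign key to the parent id

Corrected query:
SELECT c.id, p.name, c.sales FROM authors p JOIN novels c ON c.author_id = p.id

Result:
id | name    | sales
---+---------+------
1  | Asimov  | 12751
2  | Tolkien | 2575 
3  | Orwell  | 70905
4  | Asimov  | 71413
5  | Asimov  | 66496
6  | Orwell  | 35774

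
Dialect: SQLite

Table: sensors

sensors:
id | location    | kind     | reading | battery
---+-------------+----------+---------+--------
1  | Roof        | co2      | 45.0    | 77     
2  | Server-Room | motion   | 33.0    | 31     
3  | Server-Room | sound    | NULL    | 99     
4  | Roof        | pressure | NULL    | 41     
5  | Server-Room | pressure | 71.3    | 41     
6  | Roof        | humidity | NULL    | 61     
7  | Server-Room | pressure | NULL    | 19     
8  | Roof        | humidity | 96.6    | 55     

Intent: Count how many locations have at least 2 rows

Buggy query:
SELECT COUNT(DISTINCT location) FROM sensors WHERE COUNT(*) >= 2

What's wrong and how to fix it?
Bug: COUNT(*) cannot appear in WHERE; the per-group count doesn't exist yet

Fix: Use a subquery that GROUPs and filters with HAVING, then count its rows

Corrected query:
SELECT COUNT(*) FROM (SELECT location FROM sensors GROUP BY location HAVING COUNT(*) >= 2)

Result:
COUNT(*)
--------
2       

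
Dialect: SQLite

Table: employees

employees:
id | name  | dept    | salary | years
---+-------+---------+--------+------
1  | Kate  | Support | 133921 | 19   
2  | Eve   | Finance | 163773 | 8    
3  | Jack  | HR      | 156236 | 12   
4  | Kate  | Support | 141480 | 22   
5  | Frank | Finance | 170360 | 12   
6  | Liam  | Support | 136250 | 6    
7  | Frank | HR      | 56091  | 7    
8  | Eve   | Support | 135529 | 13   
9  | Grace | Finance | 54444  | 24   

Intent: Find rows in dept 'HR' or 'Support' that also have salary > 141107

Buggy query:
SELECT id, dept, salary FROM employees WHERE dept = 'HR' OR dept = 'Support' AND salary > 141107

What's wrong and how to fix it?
Bug: AND binds tighter than OR, so this parses as dept = 'HR' OR (dept = 'Support' AND salary > 141107)

Fix: Group the OR with parentheses (or use IN), then AND the threshold

Corrected query:
SELECT id, dept, salary FROM employees WHERE (dept = 'HR' OR dept = 'Support') AND salary > 141107

Result:
id | dept    | salary
---+---------+-------
3  | HR      | 156236
4  | Support | 141480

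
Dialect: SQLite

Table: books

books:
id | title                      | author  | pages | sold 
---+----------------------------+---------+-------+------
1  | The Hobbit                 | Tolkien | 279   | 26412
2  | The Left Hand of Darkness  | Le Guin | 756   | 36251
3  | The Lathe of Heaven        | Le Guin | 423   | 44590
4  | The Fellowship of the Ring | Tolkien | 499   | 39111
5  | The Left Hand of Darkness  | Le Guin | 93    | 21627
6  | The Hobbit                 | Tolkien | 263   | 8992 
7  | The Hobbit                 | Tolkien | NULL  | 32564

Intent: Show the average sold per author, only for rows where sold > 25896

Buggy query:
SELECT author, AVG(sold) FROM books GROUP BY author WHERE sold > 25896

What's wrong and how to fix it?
Bug: Row-level WHERE must come before GROUP BY in the clause order

Fix: Move the WHERE clause before GROUP BY

Corrected query:
SELECT author, AVG(sold) FROM books WHERE sold > 25896 GROUP BY author

Result:
author  | AVG(sold)   
--------+-------------
Le Guin | 40420.5     
Tolkien | 32695.666667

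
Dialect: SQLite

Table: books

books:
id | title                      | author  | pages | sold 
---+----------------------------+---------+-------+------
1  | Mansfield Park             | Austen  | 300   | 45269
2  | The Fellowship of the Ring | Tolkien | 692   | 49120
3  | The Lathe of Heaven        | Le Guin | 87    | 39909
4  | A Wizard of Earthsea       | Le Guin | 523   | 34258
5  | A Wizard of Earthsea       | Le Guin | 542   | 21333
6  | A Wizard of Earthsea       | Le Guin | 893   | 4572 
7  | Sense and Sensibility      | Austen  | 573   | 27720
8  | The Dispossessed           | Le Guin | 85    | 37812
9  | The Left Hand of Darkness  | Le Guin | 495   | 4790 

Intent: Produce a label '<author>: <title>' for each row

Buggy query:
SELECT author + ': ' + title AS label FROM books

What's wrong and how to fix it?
Bug: SQLite uses || for string concatenation; + coerces text to numbers (yielding 0)

Fix: Use the || operator for string concatenation

Corrected query:
SELECT author || ': ' || title AS label FROM books

Result:
label                              
-----------------------------------
Austen: Mansfield Park             
Tolkien: The Fellowship of the Ring
Le Guin: The Lathe of Heaven       
Le Guin: A Wizard of Earthsea      
Le Guin: A Wizard of Earthsea      
Le Guin: A Wizard of Earthsea      
Austen: Sense and Sensibility      
Le Guin: The Dispossessed          
Le Guin: The Left Hand of Darkness 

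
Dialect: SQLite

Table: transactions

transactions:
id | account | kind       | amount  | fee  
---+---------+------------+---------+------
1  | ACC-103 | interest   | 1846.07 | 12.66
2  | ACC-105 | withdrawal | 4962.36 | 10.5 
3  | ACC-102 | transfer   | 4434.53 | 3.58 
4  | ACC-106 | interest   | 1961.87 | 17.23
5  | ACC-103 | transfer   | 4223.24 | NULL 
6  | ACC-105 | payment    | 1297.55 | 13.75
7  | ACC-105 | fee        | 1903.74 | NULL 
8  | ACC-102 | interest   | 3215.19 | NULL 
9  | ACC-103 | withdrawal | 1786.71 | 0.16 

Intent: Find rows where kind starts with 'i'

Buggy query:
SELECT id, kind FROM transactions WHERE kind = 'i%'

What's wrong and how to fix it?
Bug: Wildcards only work with LIKE; '=' treats '%' as a literal character

Fix: Use LIKE for wildcard pattern matching

Corrected query:
SELECT id, kind FROM transactions WHERE kind LIKE 'i%'

Result:
id | kind    
---+---------
1  | interest
4  | interest
8  | interest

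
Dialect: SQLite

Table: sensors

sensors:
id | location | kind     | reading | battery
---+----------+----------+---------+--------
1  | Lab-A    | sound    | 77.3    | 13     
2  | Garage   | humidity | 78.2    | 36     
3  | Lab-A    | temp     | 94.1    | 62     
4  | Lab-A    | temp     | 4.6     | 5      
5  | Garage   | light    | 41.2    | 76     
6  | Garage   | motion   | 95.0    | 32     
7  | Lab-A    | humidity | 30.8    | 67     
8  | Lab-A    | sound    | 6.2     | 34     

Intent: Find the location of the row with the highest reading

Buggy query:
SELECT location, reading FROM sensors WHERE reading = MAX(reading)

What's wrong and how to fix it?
Bug: WHERE is evaluated per row; an aggregate over the whole table isn't defined there

Fix: Wrap MAX in a scalar subquery so WHERE compares against a single value

Corrected query:
SELECT location, reading FROM sensors WHERE reading = (SELECT MAX(reading) FROM sensors)

Result:
location | reading
---------+--------
Garage   | 95     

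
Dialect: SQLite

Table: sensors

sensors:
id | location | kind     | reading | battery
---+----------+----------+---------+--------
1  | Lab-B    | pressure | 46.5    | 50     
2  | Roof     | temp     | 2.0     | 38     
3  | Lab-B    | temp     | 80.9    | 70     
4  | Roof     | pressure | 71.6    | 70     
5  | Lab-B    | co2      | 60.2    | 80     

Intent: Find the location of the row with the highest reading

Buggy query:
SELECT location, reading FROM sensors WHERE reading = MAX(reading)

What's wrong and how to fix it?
Bug: MAX(reading) is an aggregate and cannot be used directly in WHERE

Fix: Use a subquery: WHERE reading = (SELECT MAX(reading) FROM sensors)

Corrected query:
SELECT location, reading FROM sensors WHERE reading = (SELECT MAX(reading) FROM sensors)

Result:
location | reading
---------+--------
Lab-B    | 80.9   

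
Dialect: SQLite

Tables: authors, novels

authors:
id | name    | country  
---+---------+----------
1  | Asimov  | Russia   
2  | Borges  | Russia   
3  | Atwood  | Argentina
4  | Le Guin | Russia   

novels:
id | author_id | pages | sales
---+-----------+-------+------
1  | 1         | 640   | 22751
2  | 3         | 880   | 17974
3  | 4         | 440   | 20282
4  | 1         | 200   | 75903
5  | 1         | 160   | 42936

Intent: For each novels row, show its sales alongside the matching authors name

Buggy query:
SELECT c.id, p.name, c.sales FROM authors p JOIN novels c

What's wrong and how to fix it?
Bug: Missing join condition: each novels row is matched to all authors rows instead of just its own

Fix: Add ON c.author_id = p.id to the JOIN

Corrected query:
SELECT c.id, p.name, c.sales FROM authors p JOIN novels c ON c.author_id = p.id

Result:
id | name    | sales
---+---------+------
1  | Asimov  | 22751
2  | Atwood  | 17974
3  | Le Guin | 20282
4  | Asimov  | 75903
5  | Asimov  | 42936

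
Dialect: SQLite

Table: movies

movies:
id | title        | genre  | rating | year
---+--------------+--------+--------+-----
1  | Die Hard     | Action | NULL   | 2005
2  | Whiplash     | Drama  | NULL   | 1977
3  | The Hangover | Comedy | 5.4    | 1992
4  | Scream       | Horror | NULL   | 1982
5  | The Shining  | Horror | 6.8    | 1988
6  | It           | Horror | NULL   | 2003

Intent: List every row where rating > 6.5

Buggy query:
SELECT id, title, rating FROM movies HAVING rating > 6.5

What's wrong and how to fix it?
Bug: This is a non-aggregate query (no GROUP BY, no aggregates), so in SQLite the HAVING clause is invalid here; a row-level condition belongs in WHERE

Fix: Use WHERE for row-level filtering

Corrected query:
SELECT id, title, rating FROM movies WHERE rating > 6.5

Result:
id | title       | rating
---+-------------+-------
5  | The Shining | 6.8   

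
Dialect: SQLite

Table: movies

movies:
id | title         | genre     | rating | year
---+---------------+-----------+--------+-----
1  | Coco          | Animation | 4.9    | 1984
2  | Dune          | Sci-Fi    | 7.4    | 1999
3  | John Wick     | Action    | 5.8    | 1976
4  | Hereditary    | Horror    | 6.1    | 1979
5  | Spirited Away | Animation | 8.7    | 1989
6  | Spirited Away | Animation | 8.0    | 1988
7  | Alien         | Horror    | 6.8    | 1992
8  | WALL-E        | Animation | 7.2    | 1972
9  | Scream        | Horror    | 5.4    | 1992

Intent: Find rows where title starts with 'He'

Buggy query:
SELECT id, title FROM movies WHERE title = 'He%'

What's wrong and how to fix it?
Bug: '=' compares the literal string including the % character; pattern matching needs LIKE

Fix: Use LIKE for wildcard pattern matching

Corrected query:
SELECT id, title FROM movies WHERE title LIKE 'He%'

Result:
id | title     
---+-----------
4  | Hereditary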